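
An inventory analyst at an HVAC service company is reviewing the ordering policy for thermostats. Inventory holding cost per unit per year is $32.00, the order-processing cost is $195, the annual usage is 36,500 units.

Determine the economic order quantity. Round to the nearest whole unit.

Optimal lot size Q* = (2 × 36,500 × $195 / $32)^½ ≈ 666.97

667 units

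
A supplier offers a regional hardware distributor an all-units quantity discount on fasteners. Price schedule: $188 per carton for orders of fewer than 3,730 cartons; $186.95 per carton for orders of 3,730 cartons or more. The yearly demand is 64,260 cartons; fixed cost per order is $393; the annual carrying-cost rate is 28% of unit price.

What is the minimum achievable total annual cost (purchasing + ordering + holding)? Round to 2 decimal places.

$12,117,802.85

H₁ = 28%×$188 = $52.6400;  H₂ = 28%×$186.95 = $52.3460
EOQ₁ = √(2×64,260×393/52.6400) = 979.54  (< 3,730, feasible at tier 1)
EOQ₂ = √(2×64,260×393/52.3460) = 982.29  (< 3,730 → use Q = 3,730 at tier-2 price)
TC(tier 1 (EOQ₁), Q≈979.5) = $12,132,443.17
TC(tier 2, Q≈3,730.0) = $12,117,802.85
Minimum at tier 2: $12,117,802.85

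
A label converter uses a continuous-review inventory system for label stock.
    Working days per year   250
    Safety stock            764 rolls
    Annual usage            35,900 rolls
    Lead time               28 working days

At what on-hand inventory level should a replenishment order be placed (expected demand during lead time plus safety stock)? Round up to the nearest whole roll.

4,785 rolls

Daily demand d = 35,900 / 250 = 143.600 rolls/day
Demand during lead time = 143.600 × 28 = 4,020.80
Reorder point = 4,020.80 + 764 = 4,784.80 → round up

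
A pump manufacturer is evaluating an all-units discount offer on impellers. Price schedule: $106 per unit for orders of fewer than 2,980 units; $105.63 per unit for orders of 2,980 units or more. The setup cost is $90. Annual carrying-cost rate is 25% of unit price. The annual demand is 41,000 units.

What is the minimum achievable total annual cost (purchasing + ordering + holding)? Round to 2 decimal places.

$4,359,984.63

H₁ = 25%×$106 = $26.5000;  H₂ = 25%×$105.63 = $26.4075
EOQ₁ = √(2×41,000×90/26.5000) = 527.72  (< 2,980, feasible at tier 1)
EOQ₂ = √(2×41,000×90/26.4075) = 528.65  (< 2,980 → use Q = 2,980 at tier-2 price)
TC(tier 1 (EOQ₁), Q≈527.7) = $4,359,984.63
TC(tier 2, Q≈2,980.0) = $4,371,415.43
Minimum at tier 1 (EOQ₁): $4,359,984.63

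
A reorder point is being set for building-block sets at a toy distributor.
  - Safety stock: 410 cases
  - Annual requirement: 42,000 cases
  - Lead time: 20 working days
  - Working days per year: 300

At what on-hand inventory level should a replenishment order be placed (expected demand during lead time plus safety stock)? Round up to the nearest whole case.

3,210 cases

Daily demand d = 42,000 / 300 = 140.000 cases/day
Demand during lead time = 140.000 × 20 = 2,800.00
Reorder point = 2,800.00 + 410 = 3,210.00 → round up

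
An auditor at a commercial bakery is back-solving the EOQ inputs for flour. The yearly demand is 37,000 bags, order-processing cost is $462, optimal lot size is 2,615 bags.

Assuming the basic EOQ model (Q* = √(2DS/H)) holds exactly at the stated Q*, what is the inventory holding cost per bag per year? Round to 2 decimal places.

$5.00

From Q* = √(2DS/H) ⇒ Q*² = 2DS/H.
H = 2DS / Q² = 2 × 37,000 × 462 / 2,615² = 4.9995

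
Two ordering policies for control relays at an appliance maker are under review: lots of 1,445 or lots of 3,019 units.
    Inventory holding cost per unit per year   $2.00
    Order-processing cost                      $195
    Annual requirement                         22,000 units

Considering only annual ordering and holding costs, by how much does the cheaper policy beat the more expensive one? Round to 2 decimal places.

TC(Q) = (D/Q)S + (Q/2)H
TC(1,445) = (22,000/1,445)×195 + (1,445/2)×2 = $4,413.86
TC(3,019) = (22,000/3,019)×195 + (3,019/2)×2 = $4,440.00
Cheaper: Q = 1,445.  Difference = $26.14

$26.14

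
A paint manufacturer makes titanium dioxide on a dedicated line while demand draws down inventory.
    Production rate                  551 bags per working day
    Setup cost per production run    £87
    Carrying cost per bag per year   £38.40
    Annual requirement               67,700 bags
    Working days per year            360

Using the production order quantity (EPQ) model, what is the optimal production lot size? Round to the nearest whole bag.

Daily demand d = 67,700/360 = 188.056; p = 551; 1 − d/p = 0.65870
EPQ = √(2DS / (H(1 − d/p)))
    = √(2 × 67,700 × 87 / (38.4 × 0.65870)) ≈ 682.43

682 bags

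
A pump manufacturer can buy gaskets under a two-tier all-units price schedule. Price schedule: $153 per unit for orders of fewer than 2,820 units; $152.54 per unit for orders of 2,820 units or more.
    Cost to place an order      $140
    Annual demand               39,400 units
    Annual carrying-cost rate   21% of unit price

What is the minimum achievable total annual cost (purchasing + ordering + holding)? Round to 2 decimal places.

$6,047,027.06

H₁ = 21%×$153 = $32.1300;  H₂ = 21%×$152.54 = $32.0334
EOQ₁ = √(2×39,400×140/32.1300) = 585.97  (< 2,820, feasible at tier 1)
EOQ₂ = √(2×39,400×140/32.0334) = 586.85  (< 2,820 → use Q = 2,820 at tier-2 price)
TC(tier 1 (EOQ₁), Q≈586.0) = $6,047,027.06
TC(tier 2, Q≈2,820.0) = $6,057,199.12
Minimum at tier 1 (EOQ₁): $6,047,027.06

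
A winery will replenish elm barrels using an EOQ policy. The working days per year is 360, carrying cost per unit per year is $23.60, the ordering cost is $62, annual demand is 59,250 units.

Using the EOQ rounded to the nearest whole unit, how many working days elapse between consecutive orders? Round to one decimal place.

3.4 days

2DS/H = 2·59,250·62/23.6 = 311,313.56
EOQ = √311,313.56 ≈ 557.95 → Q = 558 units
Cycle time = (working days × Q)/D = (360 × 558) / 59,250 = 3.390 days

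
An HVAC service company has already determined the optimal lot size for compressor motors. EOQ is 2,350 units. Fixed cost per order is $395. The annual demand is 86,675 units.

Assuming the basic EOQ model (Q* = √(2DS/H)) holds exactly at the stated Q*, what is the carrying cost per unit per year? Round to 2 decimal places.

$12.40

EOQ relation: Q² = 2DS/H, so rearrange for the unknown.
H = 2DS / Q² = 2 × 86,675 × 395 / 2,350² = 12.3990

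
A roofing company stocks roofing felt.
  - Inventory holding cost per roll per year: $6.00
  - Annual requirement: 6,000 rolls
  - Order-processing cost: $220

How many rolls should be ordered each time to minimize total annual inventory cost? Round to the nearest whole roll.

663 rolls

2DS/H = 2·6,000·220/6 = 440,000.00
EOQ = √440,000.00 ≈ 663.32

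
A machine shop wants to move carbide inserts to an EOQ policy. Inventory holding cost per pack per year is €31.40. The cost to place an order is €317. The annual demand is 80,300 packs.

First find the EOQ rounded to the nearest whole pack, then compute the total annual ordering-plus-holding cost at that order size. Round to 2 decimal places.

EOQ = √(2DS/H) = √(2 × 80,300 × 317 / 31.4)
    = √(1,621,343.95) ≈ 1,273.32 → Q = 1,273 packs
Orders/yr = 80,300/1,273 = 63.079; ordering cost = 63.079 × €317 = €19,996.15
Average inventory = 1,273/2 = 636.5; holding cost = 636.5 × €31.4 = €19,986.10
Total = €19,996.15 + €19,986.10 = €39,982.25

€39,982.25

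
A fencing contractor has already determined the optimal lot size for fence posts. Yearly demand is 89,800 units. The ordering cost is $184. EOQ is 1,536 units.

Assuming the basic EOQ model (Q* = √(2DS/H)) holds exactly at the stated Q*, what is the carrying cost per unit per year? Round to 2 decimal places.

$14.01

EOQ relation: Q² = 2DS/H, so rearrange for the unknown.
H = 2DS / Q² = 2 × 89,800 × 184 / 1,536² = 14.0069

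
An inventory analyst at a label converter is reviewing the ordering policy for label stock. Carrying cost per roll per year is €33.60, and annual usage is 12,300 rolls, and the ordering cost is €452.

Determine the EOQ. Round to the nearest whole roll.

Optimal lot size Q* = (2 × 12,300 × €452 / €33.6)^½ ≈ 575.26

575 rolls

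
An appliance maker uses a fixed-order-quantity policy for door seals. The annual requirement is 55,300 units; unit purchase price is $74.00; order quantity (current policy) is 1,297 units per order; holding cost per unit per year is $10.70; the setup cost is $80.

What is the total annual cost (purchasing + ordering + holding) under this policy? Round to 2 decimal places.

Orders/yr = 55,300/1,297 = 42.637; ordering cost = 42.637 × $80 = $3,410.95
Average inventory = 1,297/2 = 648.5; holding cost = 648.5 × $10.7 = $6,938.95
Purchase cost = D·C = 55,300 × 74 = $4,092,200.00
Total = $3,410.95 + $6,938.95 + $4,092,200.00 = $4,102,549.90

$4,102,549.90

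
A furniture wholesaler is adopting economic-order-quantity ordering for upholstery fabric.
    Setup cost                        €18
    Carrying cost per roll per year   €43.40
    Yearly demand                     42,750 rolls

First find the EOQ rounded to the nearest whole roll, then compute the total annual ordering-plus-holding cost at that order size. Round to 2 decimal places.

€8,172.69

Q* = √(2·D·S / H) = √(2·42,750·18 / 43.4) = √35,460.8 ≈ 188.31 → Q = 188 rolls
Ordering: D/Q × S = 42,750/188 × €18 = €4,093.09
Holding:  Q/2 × H = 188/2 × €43.4 = €4,079.60
Total = €4,093.09 + €4,079.60 = €8,172.69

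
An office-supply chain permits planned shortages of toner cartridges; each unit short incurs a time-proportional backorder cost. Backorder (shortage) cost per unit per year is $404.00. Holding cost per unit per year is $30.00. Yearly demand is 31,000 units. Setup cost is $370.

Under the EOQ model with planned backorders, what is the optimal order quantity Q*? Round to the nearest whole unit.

906 units

Q* = √(2DS/H) · √((H + b)/b)
   = √(2 × 31,000 × 370 / 30) · √((30 + 404) / 404)
   = 874.452 × 1.0365 ≈ 906.34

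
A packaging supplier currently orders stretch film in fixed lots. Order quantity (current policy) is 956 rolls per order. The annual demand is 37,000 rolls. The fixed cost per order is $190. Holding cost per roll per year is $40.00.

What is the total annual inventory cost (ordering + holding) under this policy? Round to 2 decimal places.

Orders/yr = 37,000/956 = 38.703; ordering cost = 38.703 × $190 = $7,353.56
Average inventory = 956/2 = 478; holding cost = 478 × $40 = $19,120.00
Total = $7,353.56 + $19,120.00 = $26,473.56

$26,473.56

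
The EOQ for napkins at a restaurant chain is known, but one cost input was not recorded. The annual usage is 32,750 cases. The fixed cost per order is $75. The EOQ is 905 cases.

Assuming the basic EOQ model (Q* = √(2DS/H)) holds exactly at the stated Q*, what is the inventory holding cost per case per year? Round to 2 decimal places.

$6.00

EOQ relation: Q² = 2DS/H, so rearrange for the unknown.
H = 2DS / Q² = 2 × 32,750 × 75 / 905² = 5.9980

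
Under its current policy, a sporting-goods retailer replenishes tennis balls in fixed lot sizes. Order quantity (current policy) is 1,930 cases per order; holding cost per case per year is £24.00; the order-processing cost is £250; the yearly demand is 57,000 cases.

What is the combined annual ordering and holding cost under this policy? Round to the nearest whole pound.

Orders/yr = 57,000/1,930 = 29.534; ordering cost = 29.534 × £250 = £7,383.42
Average inventory = 1,930/2 = 965; holding cost = 965 × £24 = £23,160.00
Total = £7,383.42 + £23,160.00 = £30,543.42

£30,543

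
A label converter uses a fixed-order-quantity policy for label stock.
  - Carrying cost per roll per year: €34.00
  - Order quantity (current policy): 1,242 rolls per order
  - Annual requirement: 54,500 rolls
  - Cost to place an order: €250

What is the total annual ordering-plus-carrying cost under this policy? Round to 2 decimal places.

€32,084.21

Orders/yr = 54,500/1,242 = 43.881; ordering cost = 43.881 × €250 = €10,970.21
Average inventory = 1,242/2 = 621; holding cost = 621 × €34 = €21,114.00
Total = €10,970.21 + €21,114.00 = €32,084.21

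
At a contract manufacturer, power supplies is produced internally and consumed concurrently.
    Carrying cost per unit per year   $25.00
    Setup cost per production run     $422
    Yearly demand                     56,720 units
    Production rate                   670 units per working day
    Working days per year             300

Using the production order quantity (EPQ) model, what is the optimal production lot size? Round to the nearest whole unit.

1,633 units

Daily demand d = 56,720/300 = 189.067; p = 670; 1 − d/p = 0.71781
EPQ = √(2DS / (H(1 − d/p)))
    = √(2 × 56,720 × 422 / (25 × 0.71781)) ≈ 1,633.29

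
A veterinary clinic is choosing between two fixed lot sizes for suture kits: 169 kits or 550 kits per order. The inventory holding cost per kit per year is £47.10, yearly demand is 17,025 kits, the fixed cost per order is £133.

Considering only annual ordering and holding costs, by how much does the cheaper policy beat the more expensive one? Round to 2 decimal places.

TC(Q) = (D/Q)S + (Q/2)H
TC(169) = (17,025/169)×133 + (169/2)×47.1 = £17,378.32
TC(550) = (17,025/550)×133 + (550/2)×47.1 = £17,069.45
|ΔTC| = |£17,378.32 − £17,069.45| = £308.87

£308.87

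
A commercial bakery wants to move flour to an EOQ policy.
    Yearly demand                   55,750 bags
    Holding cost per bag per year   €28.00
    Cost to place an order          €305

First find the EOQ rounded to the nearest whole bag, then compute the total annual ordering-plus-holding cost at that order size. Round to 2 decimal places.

€30,857.90

Optimal lot size Q* = (2 × 55,750 × €305 / €28)^½ ≈ 1,102.07 → Q = 1,102 bags
Annual ordering cost = (D/Q)·S = (55,750/1,102) × 305 = €15,429.90
Annual holding cost  = (Q/2)·H = (1,102/2) × 28 = €15,428.00
Total = €15,429.90 + €15,428.00 = €30,857.90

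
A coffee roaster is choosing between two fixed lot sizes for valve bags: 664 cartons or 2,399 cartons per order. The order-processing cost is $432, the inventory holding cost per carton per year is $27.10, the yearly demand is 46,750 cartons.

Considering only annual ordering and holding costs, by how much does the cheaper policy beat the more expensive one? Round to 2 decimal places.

$1,512.10

TC(Q) = (D/Q)S + (Q/2)H
TC(664) = (46,750/664)×432 + (664/2)×27.1 = $39,412.86
TC(2,399) = (46,750/2,399)×432 + (2,399/2)×27.1 = $40,924.96
|ΔTC| = |$39,412.86 − $40,924.96| = $1,512.10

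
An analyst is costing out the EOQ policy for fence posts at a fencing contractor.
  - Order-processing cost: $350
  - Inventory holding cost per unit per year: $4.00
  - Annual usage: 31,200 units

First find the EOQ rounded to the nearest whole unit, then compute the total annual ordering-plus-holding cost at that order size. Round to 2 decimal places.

EOQ = √(2DS/H) = √(2 × 31,200 × 350 / 4)
    = √(5,460,000.00) ≈ 2,336.66 → Q = 2,337 units
Orders/yr = 31,200/2,337 = 13.350; ordering cost = 13.350 × $350 = $4,672.66
Average inventory = 2,337/2 = 1168.5; holding cost = 1168.5 × $4 = $4,674.00
Total = $4,672.66 + $4,674.00 = $9,346.66

$9,346.66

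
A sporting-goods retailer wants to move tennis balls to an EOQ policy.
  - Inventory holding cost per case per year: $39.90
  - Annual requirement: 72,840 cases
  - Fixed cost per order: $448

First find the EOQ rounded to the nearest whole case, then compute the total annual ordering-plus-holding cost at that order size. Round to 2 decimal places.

Optimal lot size Q* = (2 × 72,840 × $448 / $39.9)^½ ≈ 1,278.95 → Q = 1,279 cases
Orders/yr = 72,840/1,279 = 56.951; ordering cost = 56.951 × $448 = $25,513.93
Average inventory = 1,279/2 = 639.5; holding cost = 639.5 × $39.9 = $25,516.05
Total = $25,513.93 + $25,516.05 = $51,029.98

$51,029.98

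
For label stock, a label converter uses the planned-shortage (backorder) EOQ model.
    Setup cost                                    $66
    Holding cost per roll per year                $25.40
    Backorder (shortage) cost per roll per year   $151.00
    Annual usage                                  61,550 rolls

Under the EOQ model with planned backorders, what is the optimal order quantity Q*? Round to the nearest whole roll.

Q* = √(2DS/H) · √((H + b)/b)
   = √(2 × 61,550 × 66 / 25.4) · √((25.4 + 151) / 151)
   = 565.567 × 1.0808 ≈ 611.29

611 rolls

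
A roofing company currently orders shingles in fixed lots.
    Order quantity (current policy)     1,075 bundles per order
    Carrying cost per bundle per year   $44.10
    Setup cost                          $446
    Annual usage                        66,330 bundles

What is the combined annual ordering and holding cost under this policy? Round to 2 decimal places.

$51,222.99

Ordering: D/Q × S = 66,330/1,075 × $446 = $27,519.24
Holding:  Q/2 × H = 1,075/2 × $44.1 = $23,703.75
Total = $27,519.24 + $23,703.75 = $51,222.99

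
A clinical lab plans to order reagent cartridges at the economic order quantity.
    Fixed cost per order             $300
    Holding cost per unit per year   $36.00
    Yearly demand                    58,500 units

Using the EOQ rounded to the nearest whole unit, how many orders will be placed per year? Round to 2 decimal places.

59.27 orders per year

Optimal lot size Q* = (2 × 58,500 × $300 / $36)^½ ≈ 987.42 → Q = 987
N = D/Q = 58,500/987 ≈ 59.271 orders/yr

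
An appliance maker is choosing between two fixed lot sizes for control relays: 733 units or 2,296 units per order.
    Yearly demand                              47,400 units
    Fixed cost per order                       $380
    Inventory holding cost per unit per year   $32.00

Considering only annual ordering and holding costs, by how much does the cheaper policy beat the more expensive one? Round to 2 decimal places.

Annual cost at Q: ordering D·S/Q plus holding Q·H/2.
TC(733) = (47,400/733)×380 + (733/2)×32 = $36,300.99
TC(2,296) = (47,400/2,296)×380 + (2,296/2)×32 = $44,580.95
|ΔTC| = |$36,300.99 − $44,580.95| = $8,279.96

$8,279.96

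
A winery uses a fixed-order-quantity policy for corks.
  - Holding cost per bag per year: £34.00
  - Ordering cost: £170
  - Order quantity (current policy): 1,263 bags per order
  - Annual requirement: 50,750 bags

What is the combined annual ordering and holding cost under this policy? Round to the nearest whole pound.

£28,302

Orders/yr = 50,750/1,263 = 40.182; ordering cost = 40.182 × £170 = £6,830.96
Average inventory = 1,263/2 = 631.5; holding cost = 631.5 × £34 = £21,471.00
Total = £6,830.96 + £21,471.00 = £28,301.96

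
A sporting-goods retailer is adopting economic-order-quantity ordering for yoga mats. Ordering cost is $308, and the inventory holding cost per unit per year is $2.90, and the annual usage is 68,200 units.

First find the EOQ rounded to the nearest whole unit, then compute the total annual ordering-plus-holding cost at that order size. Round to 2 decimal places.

Q* = √(2·D·S / H) = √(2·68,200·308 / 2.9) = √14,486,620.7 ≈ 3,806.13 → Q = 3,806 units
Orders/yr = 68,200/3,806 = 17.919; ordering cost = 17.919 × $308 = $5,519.08
Average inventory = 3,806/2 = 1903; holding cost = 1903 × $2.9 = $5,518.70
Total = $5,519.08 + $5,518.70 = $11,037.78

$11,037.78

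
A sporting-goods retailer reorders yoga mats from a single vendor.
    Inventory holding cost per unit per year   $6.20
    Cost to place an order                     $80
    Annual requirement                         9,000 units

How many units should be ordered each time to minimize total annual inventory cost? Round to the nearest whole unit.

2DS/H = 2·9,000·80/6.2 = 232,258.06
EOQ = √232,258.06 ≈ 481.93

482 units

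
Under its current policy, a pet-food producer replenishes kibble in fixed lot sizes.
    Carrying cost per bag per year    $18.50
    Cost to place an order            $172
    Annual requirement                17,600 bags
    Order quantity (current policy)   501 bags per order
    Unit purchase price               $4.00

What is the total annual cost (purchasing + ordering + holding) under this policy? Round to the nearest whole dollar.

$81,077

Ordering: D/Q × S = 17,600/501 × $172 = $6,042.32
Holding:  Q/2 × H = 501/2 × $18.5 = $4,634.25
Purchase cost = D·C = 17,600 × 4 = $70,400.00
Total = $6,042.32 + $4,634.25 + $70,400.00 = $81,076.57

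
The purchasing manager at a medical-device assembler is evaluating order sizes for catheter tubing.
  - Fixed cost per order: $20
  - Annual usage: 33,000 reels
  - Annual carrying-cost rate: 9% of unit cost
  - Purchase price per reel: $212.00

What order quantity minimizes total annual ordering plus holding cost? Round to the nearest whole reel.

263 reels

H = i·C = 0.09 × $212 = $19.0800 per reel-year
EOQ = √(2DS/H) = √(2 × 33,000 × 20 / 19.08)
    = √(69,182.39) ≈ 263.03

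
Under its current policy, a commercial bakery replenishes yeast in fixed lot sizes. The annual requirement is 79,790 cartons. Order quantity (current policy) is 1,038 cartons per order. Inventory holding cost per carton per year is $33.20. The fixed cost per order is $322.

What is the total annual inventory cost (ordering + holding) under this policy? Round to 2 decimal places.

$41,982.61

Orders/yr = 79,790/1,038 = 76.869; ordering cost = 76.869 × $322 = $24,751.81
Average inventory = 1,038/2 = 519; holding cost = 519 × $33.2 = $17,230.80
Total = $24,751.81 + $17,230.80 = $41,982.61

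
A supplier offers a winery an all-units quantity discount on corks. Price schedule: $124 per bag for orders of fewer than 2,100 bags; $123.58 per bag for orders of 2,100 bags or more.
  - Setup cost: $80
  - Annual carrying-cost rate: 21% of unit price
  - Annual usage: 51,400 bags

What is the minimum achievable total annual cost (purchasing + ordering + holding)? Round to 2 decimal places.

H₁ = 21%×$124 = $26.0400;  H₂ = 21%×$123.58 = $25.9518
EOQ₁ = √(2×51,400×80/26.0400) = 561.98  (< 2,100, feasible at tier 1)
EOQ₂ = √(2×51,400×80/25.9518) = 562.93  (< 2,100 → use Q = 2,100 at tier-2 price)
TC(tier 1 (EOQ₁), Q≈562.0) = $6,388,233.97
TC(tier 2, Q≈2,100.0) = $6,381,219.49
Minimum at tier 2: $6,381,219.49

$6,381,219.49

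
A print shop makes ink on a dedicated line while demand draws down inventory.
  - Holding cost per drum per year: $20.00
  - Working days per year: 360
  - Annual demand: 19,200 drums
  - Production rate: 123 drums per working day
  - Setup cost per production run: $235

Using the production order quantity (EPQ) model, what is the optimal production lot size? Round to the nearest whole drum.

893 drums

Daily demand d = 19,200/360 = 53.333; p = 123; 1 − d/p = 0.56640
EPQ = √(2DS / (H(1 − d/p)))
    = √(2 × 19,200 × 235 / (20 × 0.56640)) ≈ 892.53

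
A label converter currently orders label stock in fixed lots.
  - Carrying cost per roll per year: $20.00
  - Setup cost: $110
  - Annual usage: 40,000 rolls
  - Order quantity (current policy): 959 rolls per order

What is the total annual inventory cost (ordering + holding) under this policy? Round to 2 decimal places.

Annual ordering cost = (D/Q)·S = (40,000/959) × 110 = $4,588.11
Annual holding cost  = (Q/2)·H = (959/2) × 20 = $9,590.00
Total = $4,588.11 + $9,590.00 = $14,178.11

$14,178.11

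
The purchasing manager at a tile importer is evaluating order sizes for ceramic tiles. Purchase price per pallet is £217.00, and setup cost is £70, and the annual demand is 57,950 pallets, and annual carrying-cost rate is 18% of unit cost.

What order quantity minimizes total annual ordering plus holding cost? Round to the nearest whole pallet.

Holding cost per pallet per year: H = 18% × £217 = £39.0600
2DS/H = 2·57,950·70/39.06 = 207,706.09
EOQ = √207,706.09 ≈ 455.75

456 pallets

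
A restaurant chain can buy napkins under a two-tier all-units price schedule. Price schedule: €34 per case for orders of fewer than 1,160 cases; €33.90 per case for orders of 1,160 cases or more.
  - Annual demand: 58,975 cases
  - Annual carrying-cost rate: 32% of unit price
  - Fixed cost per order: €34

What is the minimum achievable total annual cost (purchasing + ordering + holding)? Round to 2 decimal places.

H₁ = 32%×€34 = €10.8800;  H₂ = 32%×€33.90 = €10.8480
EOQ₁ = √(2×58,975×34/10.8800) = 607.12  (< 1,160, feasible at tier 1)
EOQ₂ = √(2×58,975×34/10.8480) = 608.01  (< 1,160 → use Q = 1,160 at tier-2 price)
TC(tier 1 (EOQ₁), Q≈607.1) = €2,011,755.46
TC(tier 2, Q≈1,160.0) = €2,007,272.92
Minimum at tier 2: €2,007,272.92

€2,007,272.92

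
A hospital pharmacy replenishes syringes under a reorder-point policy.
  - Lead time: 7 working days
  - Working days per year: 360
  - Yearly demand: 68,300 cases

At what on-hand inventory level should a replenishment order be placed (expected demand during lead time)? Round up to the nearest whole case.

Daily demand d = 68,300 / 360 = 189.722 cases/day
Demand during lead time = 189.722 × 7 = 1,328.06
Reorder point = 1,328.06 → round up

1,329 cases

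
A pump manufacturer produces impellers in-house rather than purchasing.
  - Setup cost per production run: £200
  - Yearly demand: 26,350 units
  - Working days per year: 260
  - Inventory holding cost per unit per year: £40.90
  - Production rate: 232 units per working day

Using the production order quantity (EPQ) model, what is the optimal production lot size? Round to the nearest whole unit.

Daily demand d = 26,350/260 = 101.346; p = 232; 1 − d/p = 0.56316
EPQ = √(2DS / (H(1 − d/p)))
    = √(2 × 26,350 × 200 / (40.9 × 0.56316)) ≈ 676.46

676 units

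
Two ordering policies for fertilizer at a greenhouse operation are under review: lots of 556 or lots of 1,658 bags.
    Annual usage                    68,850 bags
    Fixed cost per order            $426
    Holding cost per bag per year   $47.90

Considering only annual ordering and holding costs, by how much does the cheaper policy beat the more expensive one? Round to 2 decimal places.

$8,669.03

For each Q, cost = (D/Q)·S + (Q/2)·H.
TC(556) = (68,850/556)×426 + (556/2)×47.9 = $66,068.18
TC(1,658) = (68,850/1,658)×426 + (1,658/2)×47.9 = $57,399.15
Cheaper: Q = 1,658.  Difference = $8,669.03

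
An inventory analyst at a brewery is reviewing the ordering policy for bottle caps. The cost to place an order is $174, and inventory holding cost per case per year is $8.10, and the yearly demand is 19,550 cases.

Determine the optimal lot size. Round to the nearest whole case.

916 cases

2DS/H = 2·19,550·174/8.1 = 839,925.93
EOQ = √839,925.93 ≈ 916.47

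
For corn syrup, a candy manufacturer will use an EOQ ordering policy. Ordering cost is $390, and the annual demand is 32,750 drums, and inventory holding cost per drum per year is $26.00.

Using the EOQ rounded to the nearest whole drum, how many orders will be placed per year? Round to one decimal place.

2DS/H = 2·32,750·390/26 = 982,500.00
EOQ = √982,500.00 ≈ 991.21 → Q = 991
Orders per year = D/Q = 32,750 / 991 = 33.047

33.0 orders per year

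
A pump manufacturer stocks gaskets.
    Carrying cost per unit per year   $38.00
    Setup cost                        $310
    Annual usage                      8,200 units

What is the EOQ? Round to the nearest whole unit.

366 units

Optimal lot size Q* = (2 × 8,200 × $310 / $38)^½ ≈ 365.77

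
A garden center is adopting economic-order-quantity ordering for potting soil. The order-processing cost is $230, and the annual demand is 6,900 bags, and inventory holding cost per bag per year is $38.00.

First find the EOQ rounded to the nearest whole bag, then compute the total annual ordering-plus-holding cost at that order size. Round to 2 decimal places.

Optimal lot size Q* = (2 × 6,900 × $230 / $38)^½ ≈ 289.01 → Q = 289 bags
Orders/yr = 6,900/289 = 23.875; ordering cost = 23.875 × $230 = $5,491.35
Average inventory = 289/2 = 144.5; holding cost = 144.5 × $38 = $5,491.00
Total = $5,491.35 + $5,491.00 = $10,982.35

$10,982.35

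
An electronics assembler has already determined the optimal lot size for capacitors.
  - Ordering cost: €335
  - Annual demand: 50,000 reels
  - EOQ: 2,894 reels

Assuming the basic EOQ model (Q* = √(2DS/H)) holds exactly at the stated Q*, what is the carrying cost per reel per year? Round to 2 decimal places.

€4.00

Since Q* = (2DS/H)^½, squaring gives Q*²·H = 2DS.
H = 2DS / Q² = 2 × 50,000 × 335 / 2,894² = 3.9999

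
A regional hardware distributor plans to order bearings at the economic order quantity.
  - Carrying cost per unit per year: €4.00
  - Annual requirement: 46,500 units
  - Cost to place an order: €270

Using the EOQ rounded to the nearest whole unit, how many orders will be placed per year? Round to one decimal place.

18.6 orders per year

Optimal lot size Q* = (2 × 46,500 × €270 / €4)^½ ≈ 2,505.49 → Q = 2,505
Orders per year = D/Q = 46,500 / 2,505 = 18.563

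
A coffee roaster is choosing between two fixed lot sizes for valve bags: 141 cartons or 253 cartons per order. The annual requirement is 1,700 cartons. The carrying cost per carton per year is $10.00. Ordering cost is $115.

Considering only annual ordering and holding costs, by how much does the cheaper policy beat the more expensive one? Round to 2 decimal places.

For each Q, cost = (D/Q)·S + (Q/2)·H.
TC(141) = (1,700/141)×115 + (141/2)×10 = $2,091.52
TC(253) = (1,700/253)×115 + (253/2)×10 = $2,037.73
Cheaper: Q = 253.  Difference = $53.80

$53.80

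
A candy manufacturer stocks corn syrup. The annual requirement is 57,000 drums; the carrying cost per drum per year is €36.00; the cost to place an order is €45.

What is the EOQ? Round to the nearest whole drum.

377 drums

Optimal lot size Q* = (2 × 57,000 × €45 / €36)^½ ≈ 377.49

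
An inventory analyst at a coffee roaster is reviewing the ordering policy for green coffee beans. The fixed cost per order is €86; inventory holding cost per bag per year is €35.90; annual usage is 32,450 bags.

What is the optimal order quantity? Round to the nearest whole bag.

394 bags

EOQ = √(2DS/H) = √(2 × 32,450 × 86 / 35.9)
    = √(155,470.75) ≈ 394.30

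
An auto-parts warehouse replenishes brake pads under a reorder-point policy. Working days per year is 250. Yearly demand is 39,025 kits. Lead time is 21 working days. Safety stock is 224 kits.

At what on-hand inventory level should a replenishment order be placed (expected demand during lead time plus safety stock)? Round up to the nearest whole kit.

3,503 kits

Daily demand d = 39,025 / 250 = 156.100 kits/day
Demand during lead time = 156.100 × 21 = 3,278.10
Reorder point = 3,278.10 + 224 = 3,502.10 → round up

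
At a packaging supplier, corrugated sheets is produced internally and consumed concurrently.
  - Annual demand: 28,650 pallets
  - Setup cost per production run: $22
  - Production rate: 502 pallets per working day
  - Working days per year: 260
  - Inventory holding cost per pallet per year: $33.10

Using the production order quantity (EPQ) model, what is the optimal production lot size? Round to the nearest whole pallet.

221 pallets

Daily demand d = 28,650/260 = 110.192; p = 502; 1 − d/p = 0.78049
EPQ = √(2DS / (H(1 − d/p)))
    = √(2 × 28,650 × 22 / (33.1 × 0.78049)) ≈ 220.90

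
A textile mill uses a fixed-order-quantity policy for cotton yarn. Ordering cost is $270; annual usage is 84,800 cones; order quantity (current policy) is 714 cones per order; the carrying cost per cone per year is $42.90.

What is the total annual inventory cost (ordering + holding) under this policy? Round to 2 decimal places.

$47,382.53

Orders/yr = 84,800/714 = 118.768; ordering cost = 118.768 × $270 = $32,067.23
Average inventory = 714/2 = 357; holding cost = 357 × $42.9 = $15,315.30
Total = $32,067.23 + $15,315.30 = $47,382.53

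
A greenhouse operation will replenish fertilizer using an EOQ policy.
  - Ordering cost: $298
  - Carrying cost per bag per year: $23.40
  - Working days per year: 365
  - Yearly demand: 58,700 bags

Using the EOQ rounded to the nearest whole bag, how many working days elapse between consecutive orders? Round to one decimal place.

7.6 days

Q* = √(2·D·S / H) = √(2·58,700·298 / 23.4) = √1,495,094.0 ≈ 1,222.74 → Q = 1,223 bags
Cycle time = (working days × Q)/D = (365 × 1,223) / 58,700 = 7.605 days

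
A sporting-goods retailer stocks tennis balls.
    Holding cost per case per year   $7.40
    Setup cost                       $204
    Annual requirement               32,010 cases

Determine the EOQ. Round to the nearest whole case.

Optimal lot size Q* = (2 × 32,010 × $204 / $7.4)^½ ≈ 1,328.49

1,328 cases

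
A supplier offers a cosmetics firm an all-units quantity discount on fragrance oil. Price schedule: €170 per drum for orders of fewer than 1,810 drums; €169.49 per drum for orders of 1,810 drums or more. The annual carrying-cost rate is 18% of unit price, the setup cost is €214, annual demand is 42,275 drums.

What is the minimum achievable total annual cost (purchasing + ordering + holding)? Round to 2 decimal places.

€7,197,797.93

H₁ = 18%×€170 = €30.6000;  H₂ = 18%×€169.49 = €30.5082
EOQ₁ = √(2×42,275×214/30.6000) = 768.96  (< 1,810, feasible at tier 1)
EOQ₂ = √(2×42,275×214/30.5082) = 770.11  (< 1,810 → use Q = 1,810 at tier-2 price)
TC(tier 1 (EOQ₁), Q≈769.0) = €7,210,280.13
TC(tier 2, Q≈1,810.0) = €7,197,797.93
Minimum at tier 2: €7,197,797.93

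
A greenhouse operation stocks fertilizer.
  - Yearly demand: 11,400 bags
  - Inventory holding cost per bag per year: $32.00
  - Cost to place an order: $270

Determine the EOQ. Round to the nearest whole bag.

Q* = √(2·D·S / H) = √(2·11,400·270 / 32) = √192,375.0 ≈ 438.61

439 bags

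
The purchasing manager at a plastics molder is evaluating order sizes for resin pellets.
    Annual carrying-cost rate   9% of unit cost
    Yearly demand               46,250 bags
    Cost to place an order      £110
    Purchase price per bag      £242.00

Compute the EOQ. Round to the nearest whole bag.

683 bags

H = i·C = 0.09 × £242 = £21.7800 per bag-year
EOQ = √(2DS/H) = √(2 × 46,250 × 110 / 21.78)
    = √(467,171.72) ≈ 683.50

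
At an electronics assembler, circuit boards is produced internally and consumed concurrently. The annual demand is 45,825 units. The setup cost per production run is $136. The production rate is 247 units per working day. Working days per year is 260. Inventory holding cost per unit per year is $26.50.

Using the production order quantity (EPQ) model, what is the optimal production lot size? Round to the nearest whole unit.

Daily demand d = 45,825/260 = 176.250; p = 247; 1 − d/p = 0.28644
EPQ = √(2DS / (H(1 − d/p)))
    = √(2 × 45,825 × 136 / (26.5 × 0.28644)) ≈ 1,281.44

1,281 units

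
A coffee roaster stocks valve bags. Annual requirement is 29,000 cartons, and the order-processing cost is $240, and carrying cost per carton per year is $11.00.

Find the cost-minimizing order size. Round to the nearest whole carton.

EOQ = √(2DS/H) = √(2 × 29,000 × 240 / 11)
    = √(1,265,454.55) ≈ 1,124.92

1,125 cartons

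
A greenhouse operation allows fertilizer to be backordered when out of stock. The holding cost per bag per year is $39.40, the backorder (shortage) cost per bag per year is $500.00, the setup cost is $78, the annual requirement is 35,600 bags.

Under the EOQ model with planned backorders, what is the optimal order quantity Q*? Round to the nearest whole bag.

Basic EOQ = √(2·35,600·78/39.4) = 375.439
Backorder adjustment √((H+b)/b) = √((39.4+500)/500) = 1.0387
Q* = 375.439 × 1.0387 ≈ 389.95

390 bags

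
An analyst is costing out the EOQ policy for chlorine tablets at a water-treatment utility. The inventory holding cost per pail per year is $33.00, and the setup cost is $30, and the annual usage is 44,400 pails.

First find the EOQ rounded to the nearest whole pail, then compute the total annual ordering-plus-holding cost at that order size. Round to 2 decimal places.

$9,376.14

EOQ = √(2DS/H) = √(2 × 44,400 × 30 / 33)
    = √(80,727.27) ≈ 284.13 → Q = 284 pails
Annual ordering cost = (D/Q)·S = (44,400/284) × 30 = $4,690.14
Annual holding cost  = (Q/2)·H = (284/2) × 33 = $4,686.00
Total = $4,690.14 + $4,686.00 = $9,376.14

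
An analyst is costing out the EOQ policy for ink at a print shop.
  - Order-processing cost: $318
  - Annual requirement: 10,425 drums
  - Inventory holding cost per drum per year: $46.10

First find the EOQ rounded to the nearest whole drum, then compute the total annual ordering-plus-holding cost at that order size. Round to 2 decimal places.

Q* = √(2·D·S / H) = √(2·10,425·318 / 46.1) = √143,824.3 ≈ 379.24 → Q = 379 drums
Orders/yr = 10,425/379 = 27.507; ordering cost = 27.507 × $318 = $8,747.10
Average inventory = 379/2 = 189.5; holding cost = 189.5 × $46.1 = $8,735.95
Total = $8,747.10 + $8,735.95 = $17,483.05

$17,483.05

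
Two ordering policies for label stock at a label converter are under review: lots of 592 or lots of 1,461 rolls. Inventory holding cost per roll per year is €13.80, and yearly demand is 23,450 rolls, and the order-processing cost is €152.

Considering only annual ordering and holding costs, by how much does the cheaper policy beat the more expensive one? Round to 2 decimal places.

€2,414.85

For each Q, cost = (D/Q)·S + (Q/2)·H.
TC(592) = (23,450/592)×152 + (592/2)×13.8 = €10,105.75
TC(1,461) = (23,450/1,461)×152 + (1,461/2)×13.8 = €12,520.60
Cheaper: Q = 592.  Difference = €2,414.85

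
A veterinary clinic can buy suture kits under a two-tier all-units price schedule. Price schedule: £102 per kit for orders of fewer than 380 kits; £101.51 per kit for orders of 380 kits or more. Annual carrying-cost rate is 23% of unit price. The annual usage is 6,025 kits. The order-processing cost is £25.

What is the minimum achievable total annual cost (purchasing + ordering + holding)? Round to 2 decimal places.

£616,430.12

H₁ = 23%×£102 = £23.4600;  H₂ = 23%×£101.51 = £23.3473
EOQ₁ = √(2×6,025×25/23.4600) = 113.32  (< 380, feasible at tier 1)
EOQ₂ = √(2×6,025×25/23.3473) = 113.59  (< 380 → use Q = 380 at tier-2 price)
TC(tier 1 (EOQ₁), Q≈113.3) = £617,208.44
TC(tier 2, Q≈380.0) = £616,430.12
Minimum at tier 2: £616,430.12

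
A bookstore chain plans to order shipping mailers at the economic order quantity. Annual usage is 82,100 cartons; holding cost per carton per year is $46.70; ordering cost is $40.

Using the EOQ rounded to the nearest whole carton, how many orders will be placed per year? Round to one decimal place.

Optimal lot size Q* = (2 × 82,100 × $40 / $46.7)^½ ≈ 375.02 → Q = 375
N = D/Q = 82,100/375 ≈ 218.933 orders/yr

218.9 orders per year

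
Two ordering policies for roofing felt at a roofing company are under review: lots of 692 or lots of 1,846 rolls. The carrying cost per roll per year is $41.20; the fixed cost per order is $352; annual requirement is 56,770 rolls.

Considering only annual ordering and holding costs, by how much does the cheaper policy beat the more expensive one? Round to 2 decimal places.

$5,720.22

Annual cost at Q: ordering D·S/Q plus holding Q·H/2.
TC(692) = (56,770/692)×352 + (692/2)×41.2 = $43,132.43
TC(1,846) = (56,770/1,846)×352 + (1,846/2)×41.2 = $48,852.65
Lots of 692 are cheaper by $5,720.22.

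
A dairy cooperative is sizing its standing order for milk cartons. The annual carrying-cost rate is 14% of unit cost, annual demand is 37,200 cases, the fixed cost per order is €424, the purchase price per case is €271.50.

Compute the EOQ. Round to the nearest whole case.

911 cases

Holding cost per case per year: H = 14% × €271.5 = €38.0100
Optimal lot size Q* = (2 × 37,200 × €424 / €38.01)^½ ≈ 911.00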